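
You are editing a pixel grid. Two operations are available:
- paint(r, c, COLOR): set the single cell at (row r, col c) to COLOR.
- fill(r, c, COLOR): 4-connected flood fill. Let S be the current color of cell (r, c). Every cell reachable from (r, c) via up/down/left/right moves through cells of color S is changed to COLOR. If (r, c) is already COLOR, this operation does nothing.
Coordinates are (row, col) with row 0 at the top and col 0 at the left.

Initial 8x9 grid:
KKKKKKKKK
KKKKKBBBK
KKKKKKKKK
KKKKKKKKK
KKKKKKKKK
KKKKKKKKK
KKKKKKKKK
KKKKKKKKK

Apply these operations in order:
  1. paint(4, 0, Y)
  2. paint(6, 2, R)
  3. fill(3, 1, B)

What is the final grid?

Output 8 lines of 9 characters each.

After op 1 paint(4,0,Y):
KKKKKKKKK
KKKKKBBBK
KKKKKKKKK
KKKKKKKKK
YKKKKKKKK
KKKKKKKKK
KKKKKKKKK
KKKKKKKKK
After op 2 paint(6,2,R):
KKKKKKKKK
KKKKKBBBK
KKKKKKKKK
KKKKKKKKK
YKKKKKKKK
KKKKKKKKK
KKRKKKKKK
KKKKKKKKK
After op 3 fill(3,1,B) [67 cells changed]:
BBBBBBBBB
BBBBBBBBB
BBBBBBBBB
BBBBBBBBB
YBBBBBBBB
BBBBBBBBB
BBRBBBBBB
BBBBBBBBB

Answer: BBBBBBBBB
BBBBBBBBB
BBBBBBBBB
BBBBBBBBB
YBBBBBBBB
BBBBBBBBB
BBRBBBBBB
BBBBBBBBB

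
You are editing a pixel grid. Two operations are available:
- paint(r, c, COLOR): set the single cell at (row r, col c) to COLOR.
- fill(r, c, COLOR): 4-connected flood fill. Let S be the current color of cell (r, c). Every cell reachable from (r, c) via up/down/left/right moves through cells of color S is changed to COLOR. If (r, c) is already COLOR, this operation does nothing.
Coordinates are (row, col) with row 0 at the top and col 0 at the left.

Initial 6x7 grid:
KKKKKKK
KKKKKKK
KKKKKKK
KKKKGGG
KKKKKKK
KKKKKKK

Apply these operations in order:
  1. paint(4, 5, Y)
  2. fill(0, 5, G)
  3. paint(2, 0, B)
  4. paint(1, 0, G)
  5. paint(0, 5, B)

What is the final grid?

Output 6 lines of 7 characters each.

After op 1 paint(4,5,Y):
KKKKKKK
KKKKKKK
KKKKKKK
KKKKGGG
KKKKKYK
KKKKKKK
After op 2 fill(0,5,G) [38 cells changed]:
GGGGGGG
GGGGGGG
GGGGGGG
GGGGGGG
GGGGGYG
GGGGGGG
After op 3 paint(2,0,B):
GGGGGGG
GGGGGGG
BGGGGGG
GGGGGGG
GGGGGYG
GGGGGGG
After op 4 paint(1,0,G):
GGGGGGG
GGGGGGG
BGGGGGG
GGGGGGG
GGGGGYG
GGGGGGG
After op 5 paint(0,5,B):
GGGGGBG
GGGGGGG
BGGGGGG
GGGGGGG
GGGGGYG
GGGGGGG

Answer: GGGGGBG
GGGGGGG
BGGGGGG
GGGGGGG
GGGGGYG
GGGGGGG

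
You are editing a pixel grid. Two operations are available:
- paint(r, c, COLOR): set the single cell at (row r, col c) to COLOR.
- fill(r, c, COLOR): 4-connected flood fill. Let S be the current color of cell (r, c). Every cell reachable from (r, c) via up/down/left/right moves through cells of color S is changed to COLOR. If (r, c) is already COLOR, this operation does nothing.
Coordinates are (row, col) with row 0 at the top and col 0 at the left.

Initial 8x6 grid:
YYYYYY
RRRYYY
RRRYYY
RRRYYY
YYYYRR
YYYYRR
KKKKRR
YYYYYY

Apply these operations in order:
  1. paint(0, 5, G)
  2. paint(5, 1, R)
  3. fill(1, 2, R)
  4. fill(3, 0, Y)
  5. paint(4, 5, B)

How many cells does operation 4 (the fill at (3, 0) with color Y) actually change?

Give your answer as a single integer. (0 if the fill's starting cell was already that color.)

After op 1 paint(0,5,G):
YYYYYG
RRRYYY
RRRYYY
RRRYYY
YYYYRR
YYYYRR
KKKKRR
YYYYYY
After op 2 paint(5,1,R):
YYYYYG
RRRYYY
RRRYYY
RRRYYY
YYYYRR
YRYYRR
KKKKRR
YYYYYY
After op 3 fill(1,2,R) [0 cells changed]:
YYYYYG
RRRYYY
RRRYYY
RRRYYY
YYYYRR
YRYYRR
KKKKRR
YYYYYY
After op 4 fill(3,0,Y) [9 cells changed]:
YYYYYG
YYYYYY
YYYYYY
YYYYYY
YYYYRR
YRYYRR
KKKKRR
YYYYYY

Answer: 9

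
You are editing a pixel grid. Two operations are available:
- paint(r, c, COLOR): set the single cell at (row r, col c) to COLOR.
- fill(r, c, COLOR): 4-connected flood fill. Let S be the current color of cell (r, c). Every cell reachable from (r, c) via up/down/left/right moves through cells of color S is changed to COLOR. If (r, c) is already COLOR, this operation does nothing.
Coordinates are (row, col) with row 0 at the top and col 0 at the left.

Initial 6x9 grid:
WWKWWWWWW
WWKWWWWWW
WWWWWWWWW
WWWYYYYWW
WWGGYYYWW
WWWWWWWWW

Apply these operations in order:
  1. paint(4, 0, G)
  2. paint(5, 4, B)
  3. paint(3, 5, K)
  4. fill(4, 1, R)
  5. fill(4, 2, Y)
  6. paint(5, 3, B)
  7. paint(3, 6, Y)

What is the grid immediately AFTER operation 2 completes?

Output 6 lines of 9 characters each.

Answer: WWKWWWWWW
WWKWWWWWW
WWWWWWWWW
WWWYYYYWW
GWGGYYYWW
WWWWBWWWW

Derivation:
After op 1 paint(4,0,G):
WWKWWWWWW
WWKWWWWWW
WWWWWWWWW
WWWYYYYWW
GWGGYYYWW
WWWWWWWWW
After op 2 paint(5,4,B):
WWKWWWWWW
WWKWWWWWW
WWWWWWWWW
WWWYYYYWW
GWGGYYYWW
WWWWBWWWW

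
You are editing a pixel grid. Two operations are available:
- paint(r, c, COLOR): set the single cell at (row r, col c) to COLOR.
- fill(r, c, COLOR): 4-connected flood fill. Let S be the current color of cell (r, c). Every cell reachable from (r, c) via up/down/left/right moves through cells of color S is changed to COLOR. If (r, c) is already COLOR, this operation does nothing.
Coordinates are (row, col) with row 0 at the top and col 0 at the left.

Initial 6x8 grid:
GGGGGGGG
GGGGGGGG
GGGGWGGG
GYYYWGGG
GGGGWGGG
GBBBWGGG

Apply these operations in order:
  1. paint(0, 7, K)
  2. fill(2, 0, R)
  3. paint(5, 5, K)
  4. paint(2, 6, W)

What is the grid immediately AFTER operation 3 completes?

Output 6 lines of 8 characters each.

After op 1 paint(0,7,K):
GGGGGGGK
GGGGGGGG
GGGGWGGG
GYYYWGGG
GGGGWGGG
GBBBWGGG
After op 2 fill(2,0,R) [37 cells changed]:
RRRRRRRK
RRRRRRRR
RRRRWRRR
RYYYWRRR
RRRRWRRR
RBBBWRRR
After op 3 paint(5,5,K):
RRRRRRRK
RRRRRRRR
RRRRWRRR
RYYYWRRR
RRRRWRRR
RBBBWKRR

Answer: RRRRRRRK
RRRRRRRR
RRRRWRRR
RYYYWRRR
RRRRWRRR
RBBBWKRR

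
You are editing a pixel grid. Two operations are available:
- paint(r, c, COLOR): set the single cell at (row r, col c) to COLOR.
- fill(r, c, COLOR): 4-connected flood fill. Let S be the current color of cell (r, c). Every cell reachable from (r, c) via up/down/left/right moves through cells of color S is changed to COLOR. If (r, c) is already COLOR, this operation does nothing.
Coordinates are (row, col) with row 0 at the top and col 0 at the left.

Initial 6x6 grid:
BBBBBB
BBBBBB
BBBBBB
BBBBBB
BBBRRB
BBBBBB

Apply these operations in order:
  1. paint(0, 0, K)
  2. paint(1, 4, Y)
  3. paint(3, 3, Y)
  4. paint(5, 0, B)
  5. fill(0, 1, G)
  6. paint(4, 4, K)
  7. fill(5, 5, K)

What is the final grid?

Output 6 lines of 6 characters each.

Answer: KKKKKK
KKKKYK
KKKKKK
KKKYKK
KKKRKK
KKKKKK

Derivation:
After op 1 paint(0,0,K):
KBBBBB
BBBBBB
BBBBBB
BBBBBB
BBBRRB
BBBBBB
After op 2 paint(1,4,Y):
KBBBBB
BBBBYB
BBBBBB
BBBBBB
BBBRRB
BBBBBB
After op 3 paint(3,3,Y):
KBBBBB
BBBBYB
BBBBBB
BBBYBB
BBBRRB
BBBBBB
After op 4 paint(5,0,B):
KBBBBB
BBBBYB
BBBBBB
BBBYBB
BBBRRB
BBBBBB
After op 5 fill(0,1,G) [31 cells changed]:
KGGGGG
GGGGYG
GGGGGG
GGGYGG
GGGRRG
GGGGGG
After op 6 paint(4,4,K):
KGGGGG
GGGGYG
GGGGGG
GGGYGG
GGGRKG
GGGGGG
After op 7 fill(5,5,K) [31 cells changed]:
KKKKKK
KKKKYK
KKKKKK
KKKYKK
KKKRKK
KKKKKK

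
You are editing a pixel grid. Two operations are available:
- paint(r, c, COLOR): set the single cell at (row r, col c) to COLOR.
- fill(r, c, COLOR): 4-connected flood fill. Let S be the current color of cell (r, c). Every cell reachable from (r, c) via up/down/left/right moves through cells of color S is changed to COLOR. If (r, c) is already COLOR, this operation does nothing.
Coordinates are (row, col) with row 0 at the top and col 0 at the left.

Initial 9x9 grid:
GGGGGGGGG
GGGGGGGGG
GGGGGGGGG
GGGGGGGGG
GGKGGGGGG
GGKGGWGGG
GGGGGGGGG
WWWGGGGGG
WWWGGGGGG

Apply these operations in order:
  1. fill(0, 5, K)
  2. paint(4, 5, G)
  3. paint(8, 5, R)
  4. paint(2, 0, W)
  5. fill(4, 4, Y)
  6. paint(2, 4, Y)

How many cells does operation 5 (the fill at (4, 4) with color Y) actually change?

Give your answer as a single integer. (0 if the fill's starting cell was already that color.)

After op 1 fill(0,5,K) [72 cells changed]:
KKKKKKKKK
KKKKKKKKK
KKKKKKKKK
KKKKKKKKK
KKKKKKKKK
KKKKKWKKK
KKKKKKKKK
WWWKKKKKK
WWWKKKKKK
After op 2 paint(4,5,G):
KKKKKKKKK
KKKKKKKKK
KKKKKKKKK
KKKKKKKKK
KKKKKGKKK
KKKKKWKKK
KKKKKKKKK
WWWKKKKKK
WWWKKKKKK
After op 3 paint(8,5,R):
KKKKKKKKK
KKKKKKKKK
KKKKKKKKK
KKKKKKKKK
KKKKKGKKK
KKKKKWKKK
KKKKKKKKK
WWWKKKKKK
WWWKKRKKK
After op 4 paint(2,0,W):
KKKKKKKKK
KKKKKKKKK
WKKKKKKKK
KKKKKKKKK
KKKKKGKKK
KKKKKWKKK
KKKKKKKKK
WWWKKKKKK
WWWKKRKKK
After op 5 fill(4,4,Y) [71 cells changed]:
YYYYYYYYY
YYYYYYYYY
WYYYYYYYY
YYYYYYYYY
YYYYYGYYY
YYYYYWYYY
YYYYYYYYY
WWWYYYYYY
WWWYYRYYY

Answer: 71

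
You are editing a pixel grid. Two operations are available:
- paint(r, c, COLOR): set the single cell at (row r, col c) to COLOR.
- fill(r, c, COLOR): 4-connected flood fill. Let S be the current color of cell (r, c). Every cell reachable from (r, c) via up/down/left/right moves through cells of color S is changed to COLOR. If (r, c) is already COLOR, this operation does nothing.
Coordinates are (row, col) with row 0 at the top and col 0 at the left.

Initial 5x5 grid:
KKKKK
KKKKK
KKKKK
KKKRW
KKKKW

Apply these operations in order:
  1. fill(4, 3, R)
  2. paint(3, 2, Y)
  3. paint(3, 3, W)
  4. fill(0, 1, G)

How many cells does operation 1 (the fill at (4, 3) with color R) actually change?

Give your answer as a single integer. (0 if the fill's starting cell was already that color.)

Answer: 22

Derivation:
After op 1 fill(4,3,R) [22 cells changed]:
RRRRR
RRRRR
RRRRR
RRRRW
RRRRW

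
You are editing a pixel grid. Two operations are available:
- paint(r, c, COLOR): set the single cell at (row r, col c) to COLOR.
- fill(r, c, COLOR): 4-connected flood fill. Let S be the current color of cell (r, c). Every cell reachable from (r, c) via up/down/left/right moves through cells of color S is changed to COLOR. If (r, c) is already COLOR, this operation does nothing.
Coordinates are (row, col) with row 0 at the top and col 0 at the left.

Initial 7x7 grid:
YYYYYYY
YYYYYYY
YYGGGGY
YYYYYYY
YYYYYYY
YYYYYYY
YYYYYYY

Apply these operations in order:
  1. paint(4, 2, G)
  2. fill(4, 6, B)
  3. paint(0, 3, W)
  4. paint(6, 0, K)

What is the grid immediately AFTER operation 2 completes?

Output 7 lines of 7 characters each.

After op 1 paint(4,2,G):
YYYYYYY
YYYYYYY
YYGGGGY
YYYYYYY
YYGYYYY
YYYYYYY
YYYYYYY
After op 2 fill(4,6,B) [44 cells changed]:
BBBBBBB
BBBBBBB
BBGGGGB
BBBBBBB
BBGBBBB
BBBBBBB
BBBBBBB

Answer: BBBBBBB
BBBBBBB
BBGGGGB
BBBBBBB
BBGBBBB
BBBBBBB
BBBBBBB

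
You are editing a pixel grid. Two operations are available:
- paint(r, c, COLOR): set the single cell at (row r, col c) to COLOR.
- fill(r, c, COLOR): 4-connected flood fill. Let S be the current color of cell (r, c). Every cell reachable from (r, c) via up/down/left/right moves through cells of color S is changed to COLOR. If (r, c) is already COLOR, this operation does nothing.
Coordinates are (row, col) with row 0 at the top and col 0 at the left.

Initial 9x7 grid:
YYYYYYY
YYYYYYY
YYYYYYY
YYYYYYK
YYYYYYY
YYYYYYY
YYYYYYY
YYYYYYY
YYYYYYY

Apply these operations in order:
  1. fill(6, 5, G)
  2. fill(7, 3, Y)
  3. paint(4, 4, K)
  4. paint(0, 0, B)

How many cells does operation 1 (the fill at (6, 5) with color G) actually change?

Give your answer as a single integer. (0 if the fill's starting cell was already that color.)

After op 1 fill(6,5,G) [62 cells changed]:
GGGGGGG
GGGGGGG
GGGGGGG
GGGGGGK
GGGGGGG
GGGGGGG
GGGGGGG
GGGGGGG
GGGGGGG

Answer: 62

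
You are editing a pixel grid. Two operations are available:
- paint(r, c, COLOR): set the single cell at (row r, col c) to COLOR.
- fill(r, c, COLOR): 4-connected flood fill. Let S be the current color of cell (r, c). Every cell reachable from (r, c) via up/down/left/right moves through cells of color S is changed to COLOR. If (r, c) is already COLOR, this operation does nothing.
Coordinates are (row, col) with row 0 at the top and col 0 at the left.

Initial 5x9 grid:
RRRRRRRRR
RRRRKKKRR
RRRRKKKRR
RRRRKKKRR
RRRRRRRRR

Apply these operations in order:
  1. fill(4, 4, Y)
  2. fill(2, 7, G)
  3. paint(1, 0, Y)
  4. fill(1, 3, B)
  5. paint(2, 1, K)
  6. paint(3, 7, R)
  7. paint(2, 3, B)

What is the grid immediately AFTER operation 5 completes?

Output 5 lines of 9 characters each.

Answer: BBBBBBBBB
YBBBKKKBB
BKBBKKKBB
BBBBKKKBB
BBBBBBBBB

Derivation:
After op 1 fill(4,4,Y) [36 cells changed]:
YYYYYYYYY
YYYYKKKYY
YYYYKKKYY
YYYYKKKYY
YYYYYYYYY
After op 2 fill(2,7,G) [36 cells changed]:
GGGGGGGGG
GGGGKKKGG
GGGGKKKGG
GGGGKKKGG
GGGGGGGGG
After op 3 paint(1,0,Y):
GGGGGGGGG
YGGGKKKGG
GGGGKKKGG
GGGGKKKGG
GGGGGGGGG
After op 4 fill(1,3,B) [35 cells changed]:
BBBBBBBBB
YBBBKKKBB
BBBBKKKBB
BBBBKKKBB
BBBBBBBBB
After op 5 paint(2,1,K):
BBBBBBBBB
YBBBKKKBB
BKBBKKKBB
BBBBKKKBB
BBBBBBBBB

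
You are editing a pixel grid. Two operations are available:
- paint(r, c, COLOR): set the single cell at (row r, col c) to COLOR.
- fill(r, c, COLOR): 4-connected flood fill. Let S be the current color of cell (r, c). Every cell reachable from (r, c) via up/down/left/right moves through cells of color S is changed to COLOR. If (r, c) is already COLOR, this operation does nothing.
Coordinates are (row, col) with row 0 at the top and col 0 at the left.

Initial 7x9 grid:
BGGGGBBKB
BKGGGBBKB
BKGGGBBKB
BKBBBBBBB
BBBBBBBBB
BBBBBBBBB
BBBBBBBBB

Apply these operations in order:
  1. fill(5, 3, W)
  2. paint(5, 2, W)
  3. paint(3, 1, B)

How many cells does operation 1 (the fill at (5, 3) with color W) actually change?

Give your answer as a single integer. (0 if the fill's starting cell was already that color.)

After op 1 fill(5,3,W) [47 cells changed]:
WGGGGWWKW
WKGGGWWKW
WKGGGWWKW
WKWWWWWWW
WWWWWWWWW
WWWWWWWWW
WWWWWWWWW

Answer: 47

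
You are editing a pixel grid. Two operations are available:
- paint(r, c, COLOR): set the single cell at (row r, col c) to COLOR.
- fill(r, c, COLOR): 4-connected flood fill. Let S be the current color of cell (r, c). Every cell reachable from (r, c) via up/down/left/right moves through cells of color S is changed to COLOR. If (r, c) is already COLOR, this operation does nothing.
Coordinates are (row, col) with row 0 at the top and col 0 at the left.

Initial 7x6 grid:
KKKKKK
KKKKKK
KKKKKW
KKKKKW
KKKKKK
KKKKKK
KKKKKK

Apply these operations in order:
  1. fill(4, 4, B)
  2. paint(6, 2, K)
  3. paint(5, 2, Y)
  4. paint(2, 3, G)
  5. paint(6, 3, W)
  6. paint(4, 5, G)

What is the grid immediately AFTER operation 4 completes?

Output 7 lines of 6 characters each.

After op 1 fill(4,4,B) [40 cells changed]:
BBBBBB
BBBBBB
BBBBBW
BBBBBW
BBBBBB
BBBBBB
BBBBBB
After op 2 paint(6,2,K):
BBBBBB
BBBBBB
BBBBBW
BBBBBW
BBBBBB
BBBBBB
BBKBBB
After op 3 paint(5,2,Y):
BBBBBB
BBBBBB
BBBBBW
BBBBBW
BBBBBB
BBYBBB
BBKBBB
After op 4 paint(2,3,G):
BBBBBB
BBBBBB
BBBGBW
BBBBBW
BBBBBB
BBYBBB
BBKBBB

Answer: BBBBBB
BBBBBB
BBBGBW
BBBBBW
BBBBBB
BBYBBB
BBKBBB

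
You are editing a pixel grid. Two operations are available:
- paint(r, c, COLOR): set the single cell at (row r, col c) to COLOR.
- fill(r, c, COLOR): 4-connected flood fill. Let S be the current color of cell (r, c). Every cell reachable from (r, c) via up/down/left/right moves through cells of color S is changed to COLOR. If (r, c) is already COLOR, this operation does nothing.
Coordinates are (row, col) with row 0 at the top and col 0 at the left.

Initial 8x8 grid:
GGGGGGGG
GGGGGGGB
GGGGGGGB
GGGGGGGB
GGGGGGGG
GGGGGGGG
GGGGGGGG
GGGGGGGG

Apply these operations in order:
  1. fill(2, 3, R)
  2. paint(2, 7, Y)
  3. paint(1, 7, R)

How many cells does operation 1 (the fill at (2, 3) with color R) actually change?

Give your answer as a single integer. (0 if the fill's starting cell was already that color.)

Answer: 61

Derivation:
After op 1 fill(2,3,R) [61 cells changed]:
RRRRRRRR
RRRRRRRB
RRRRRRRB
RRRRRRRB
RRRRRRRR
RRRRRRRR
RRRRRRRR
RRRRRRRR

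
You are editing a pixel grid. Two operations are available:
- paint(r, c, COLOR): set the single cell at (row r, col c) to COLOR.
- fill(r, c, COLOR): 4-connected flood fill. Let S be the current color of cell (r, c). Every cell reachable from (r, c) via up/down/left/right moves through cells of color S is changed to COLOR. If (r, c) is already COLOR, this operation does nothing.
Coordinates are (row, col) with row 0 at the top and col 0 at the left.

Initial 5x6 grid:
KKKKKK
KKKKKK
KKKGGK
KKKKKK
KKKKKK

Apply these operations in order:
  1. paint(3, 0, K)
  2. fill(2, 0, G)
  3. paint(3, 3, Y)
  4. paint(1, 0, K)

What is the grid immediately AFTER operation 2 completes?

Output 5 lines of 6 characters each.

After op 1 paint(3,0,K):
KKKKKK
KKKKKK
KKKGGK
KKKKKK
KKKKKK
After op 2 fill(2,0,G) [28 cells changed]:
GGGGGG
GGGGGG
GGGGGG
GGGGGG
GGGGGG

Answer: GGGGGG
GGGGGG
GGGGGG
GGGGGG
GGGGGG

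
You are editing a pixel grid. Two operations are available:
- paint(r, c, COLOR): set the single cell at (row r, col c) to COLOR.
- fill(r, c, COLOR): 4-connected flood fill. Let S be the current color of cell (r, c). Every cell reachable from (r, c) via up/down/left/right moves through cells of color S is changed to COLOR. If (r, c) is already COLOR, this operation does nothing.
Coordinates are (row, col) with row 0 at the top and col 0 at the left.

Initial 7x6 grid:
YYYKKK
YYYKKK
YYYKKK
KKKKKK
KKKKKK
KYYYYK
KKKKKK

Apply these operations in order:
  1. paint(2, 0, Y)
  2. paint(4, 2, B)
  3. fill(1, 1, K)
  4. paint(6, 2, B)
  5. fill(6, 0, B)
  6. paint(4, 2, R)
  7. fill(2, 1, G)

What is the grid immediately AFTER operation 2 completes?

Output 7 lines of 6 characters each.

Answer: YYYKKK
YYYKKK
YYYKKK
KKKKKK
KKBKKK
KYYYYK
KKKKKK

Derivation:
After op 1 paint(2,0,Y):
YYYKKK
YYYKKK
YYYKKK
KKKKKK
KKKKKK
KYYYYK
KKKKKK
After op 2 paint(4,2,B):
YYYKKK
YYYKKK
YYYKKK
KKKKKK
KKBKKK
KYYYYK
KKKKKK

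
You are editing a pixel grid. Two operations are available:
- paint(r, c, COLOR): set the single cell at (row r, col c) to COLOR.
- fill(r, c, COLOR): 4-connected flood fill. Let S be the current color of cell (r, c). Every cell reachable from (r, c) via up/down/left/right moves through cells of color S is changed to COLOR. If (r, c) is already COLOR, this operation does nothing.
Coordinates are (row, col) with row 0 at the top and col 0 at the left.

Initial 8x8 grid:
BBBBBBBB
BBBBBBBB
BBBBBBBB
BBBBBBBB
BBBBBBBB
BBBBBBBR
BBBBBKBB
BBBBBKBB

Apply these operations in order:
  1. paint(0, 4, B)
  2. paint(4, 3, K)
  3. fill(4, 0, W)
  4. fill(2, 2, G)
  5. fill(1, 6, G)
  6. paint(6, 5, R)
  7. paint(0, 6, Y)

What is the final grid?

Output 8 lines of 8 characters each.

After op 1 paint(0,4,B):
BBBBBBBB
BBBBBBBB
BBBBBBBB
BBBBBBBB
BBBBBBBB
BBBBBBBR
BBBBBKBB
BBBBBKBB
After op 2 paint(4,3,K):
BBBBBBBB
BBBBBBBB
BBBBBBBB
BBBBBBBB
BBBKBBBB
BBBBBBBR
BBBBBKBB
BBBBBKBB
After op 3 fill(4,0,W) [60 cells changed]:
WWWWWWWW
WWWWWWWW
WWWWWWWW
WWWWWWWW
WWWKWWWW
WWWWWWWR
WWWWWKWW
WWWWWKWW
After op 4 fill(2,2,G) [60 cells changed]:
GGGGGGGG
GGGGGGGG
GGGGGGGG
GGGGGGGG
GGGKGGGG
GGGGGGGR
GGGGGKGG
GGGGGKGG
After op 5 fill(1,6,G) [0 cells changed]:
GGGGGGGG
GGGGGGGG
GGGGGGGG
GGGGGGGG
GGGKGGGG
GGGGGGGR
GGGGGKGG
GGGGGKGG
After op 6 paint(6,5,R):
GGGGGGGG
GGGGGGGG
GGGGGGGG
GGGGGGGG
GGGKGGGG
GGGGGGGR
GGGGGRGG
GGGGGKGG
After op 7 paint(0,6,Y):
GGGGGGYG
GGGGGGGG
GGGGGGGG
GGGGGGGG
GGGKGGGG
GGGGGGGR
GGGGGRGG
GGGGGKGG

Answer: GGGGGGYG
GGGGGGGG
GGGGGGGG
GGGGGGGG
GGGKGGGG
GGGGGGGR
GGGGGRGG
GGGGGKGG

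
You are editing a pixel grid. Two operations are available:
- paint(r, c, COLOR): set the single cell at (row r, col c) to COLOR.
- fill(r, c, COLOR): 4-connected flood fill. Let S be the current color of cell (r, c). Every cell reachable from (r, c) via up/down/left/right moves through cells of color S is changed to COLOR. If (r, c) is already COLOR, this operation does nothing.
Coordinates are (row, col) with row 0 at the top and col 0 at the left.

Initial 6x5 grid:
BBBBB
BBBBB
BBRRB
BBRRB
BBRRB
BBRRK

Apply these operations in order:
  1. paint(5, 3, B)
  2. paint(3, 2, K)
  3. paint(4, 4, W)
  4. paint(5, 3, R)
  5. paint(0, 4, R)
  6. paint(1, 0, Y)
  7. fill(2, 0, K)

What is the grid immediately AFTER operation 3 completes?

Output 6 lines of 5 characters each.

After op 1 paint(5,3,B):
BBBBB
BBBBB
BBRRB
BBRRB
BBRRB
BBRBK
After op 2 paint(3,2,K):
BBBBB
BBBBB
BBRRB
BBKRB
BBRRB
BBRBK
After op 3 paint(4,4,W):
BBBBB
BBBBB
BBRRB
BBKRB
BBRRW
BBRBK

Answer: BBBBB
BBBBB
BBRRB
BBKRB
BBRRW
BBRBK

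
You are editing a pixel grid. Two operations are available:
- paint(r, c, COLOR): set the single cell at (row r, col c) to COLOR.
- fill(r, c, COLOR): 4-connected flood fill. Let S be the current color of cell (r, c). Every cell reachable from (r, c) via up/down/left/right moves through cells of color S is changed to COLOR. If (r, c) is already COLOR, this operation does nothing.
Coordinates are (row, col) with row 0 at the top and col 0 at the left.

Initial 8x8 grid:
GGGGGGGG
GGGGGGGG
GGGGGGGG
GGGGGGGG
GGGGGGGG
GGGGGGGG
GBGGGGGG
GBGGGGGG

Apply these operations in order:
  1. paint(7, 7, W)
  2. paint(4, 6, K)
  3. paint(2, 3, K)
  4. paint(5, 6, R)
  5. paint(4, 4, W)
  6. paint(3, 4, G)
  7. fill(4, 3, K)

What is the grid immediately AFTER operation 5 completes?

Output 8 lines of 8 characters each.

After op 1 paint(7,7,W):
GGGGGGGG
GGGGGGGG
GGGGGGGG
GGGGGGGG
GGGGGGGG
GGGGGGGG
GBGGGGGG
GBGGGGGW
After op 2 paint(4,6,K):
GGGGGGGG
GGGGGGGG
GGGGGGGG
GGGGGGGG
GGGGGGKG
GGGGGGGG
GBGGGGGG
GBGGGGGW
After op 3 paint(2,3,K):
GGGGGGGG
GGGGGGGG
GGGKGGGG
GGGGGGGG
GGGGGGKG
GGGGGGGG
GBGGGGGG
GBGGGGGW
After op 4 paint(5,6,R):
GGGGGGGG
GGGGGGGG
GGGKGGGG
GGGGGGGG
GGGGGGKG
GGGGGGRG
GBGGGGGG
GBGGGGGW
After op 5 paint(4,4,W):
GGGGGGGG
GGGGGGGG
GGGKGGGG
GGGGGGGG
GGGGWGKG
GGGGGGRG
GBGGGGGG
GBGGGGGW

Answer: GGGGGGGG
GGGGGGGG
GGGKGGGG
GGGGGGGG
GGGGWGKG
GGGGGGRG
GBGGGGGG
GBGGGGGW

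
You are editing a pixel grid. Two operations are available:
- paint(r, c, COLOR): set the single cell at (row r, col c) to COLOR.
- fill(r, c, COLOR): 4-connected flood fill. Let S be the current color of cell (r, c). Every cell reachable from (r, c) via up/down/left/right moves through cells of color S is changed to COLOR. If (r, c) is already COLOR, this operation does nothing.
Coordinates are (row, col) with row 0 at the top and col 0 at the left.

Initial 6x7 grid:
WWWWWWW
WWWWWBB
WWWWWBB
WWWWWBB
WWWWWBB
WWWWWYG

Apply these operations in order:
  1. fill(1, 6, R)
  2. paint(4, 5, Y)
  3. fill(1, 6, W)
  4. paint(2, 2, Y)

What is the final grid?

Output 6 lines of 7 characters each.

Answer: WWWWWWW
WWWWWWW
WWYWWWW
WWWWWWW
WWWWWYW
WWWWWYG

Derivation:
After op 1 fill(1,6,R) [8 cells changed]:
WWWWWWW
WWWWWRR
WWWWWRR
WWWWWRR
WWWWWRR
WWWWWYG
After op 2 paint(4,5,Y):
WWWWWWW
WWWWWRR
WWWWWRR
WWWWWRR
WWWWWYR
WWWWWYG
After op 3 fill(1,6,W) [7 cells changed]:
WWWWWWW
WWWWWWW
WWWWWWW
WWWWWWW
WWWWWYW
WWWWWYG
After op 4 paint(2,2,Y):
WWWWWWW
WWWWWWW
WWYWWWW
WWWWWWW
WWWWWYW
WWWWWYG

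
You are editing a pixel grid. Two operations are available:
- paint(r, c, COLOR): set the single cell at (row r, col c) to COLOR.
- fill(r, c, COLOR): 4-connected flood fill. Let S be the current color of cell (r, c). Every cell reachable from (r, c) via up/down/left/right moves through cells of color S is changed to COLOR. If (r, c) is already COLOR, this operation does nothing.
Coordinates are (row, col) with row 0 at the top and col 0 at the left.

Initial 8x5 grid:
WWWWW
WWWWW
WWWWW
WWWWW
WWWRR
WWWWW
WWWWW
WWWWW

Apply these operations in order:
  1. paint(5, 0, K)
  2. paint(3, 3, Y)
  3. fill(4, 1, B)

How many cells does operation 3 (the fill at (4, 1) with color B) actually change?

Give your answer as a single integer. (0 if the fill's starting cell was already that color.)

Answer: 36

Derivation:
After op 1 paint(5,0,K):
WWWWW
WWWWW
WWWWW
WWWWW
WWWRR
KWWWW
WWWWW
WWWWW
After op 2 paint(3,3,Y):
WWWWW
WWWWW
WWWWW
WWWYW
WWWRR
KWWWW
WWWWW
WWWWW
After op 3 fill(4,1,B) [36 cells changed]:
BBBBB
BBBBB
BBBBB
BBBYB
BBBRR
KBBBB
BBBBB
BBBBB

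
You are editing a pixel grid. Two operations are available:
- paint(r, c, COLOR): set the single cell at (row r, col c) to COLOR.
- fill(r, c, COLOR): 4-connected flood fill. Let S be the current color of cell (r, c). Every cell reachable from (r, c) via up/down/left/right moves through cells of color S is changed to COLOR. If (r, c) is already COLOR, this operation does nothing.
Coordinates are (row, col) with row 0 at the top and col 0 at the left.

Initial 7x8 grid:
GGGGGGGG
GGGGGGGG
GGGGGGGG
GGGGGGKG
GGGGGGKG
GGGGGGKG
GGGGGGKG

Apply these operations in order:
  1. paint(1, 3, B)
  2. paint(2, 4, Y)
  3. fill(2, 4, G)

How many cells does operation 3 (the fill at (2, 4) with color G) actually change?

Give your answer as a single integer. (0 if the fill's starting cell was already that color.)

After op 1 paint(1,3,B):
GGGGGGGG
GGGBGGGG
GGGGGGGG
GGGGGGKG
GGGGGGKG
GGGGGGKG
GGGGGGKG
After op 2 paint(2,4,Y):
GGGGGGGG
GGGBGGGG
GGGGYGGG
GGGGGGKG
GGGGGGKG
GGGGGGKG
GGGGGGKG
After op 3 fill(2,4,G) [1 cells changed]:
GGGGGGGG
GGGBGGGG
GGGGGGGG
GGGGGGKG
GGGGGGKG
GGGGGGKG
GGGGGGKG

Answer: 1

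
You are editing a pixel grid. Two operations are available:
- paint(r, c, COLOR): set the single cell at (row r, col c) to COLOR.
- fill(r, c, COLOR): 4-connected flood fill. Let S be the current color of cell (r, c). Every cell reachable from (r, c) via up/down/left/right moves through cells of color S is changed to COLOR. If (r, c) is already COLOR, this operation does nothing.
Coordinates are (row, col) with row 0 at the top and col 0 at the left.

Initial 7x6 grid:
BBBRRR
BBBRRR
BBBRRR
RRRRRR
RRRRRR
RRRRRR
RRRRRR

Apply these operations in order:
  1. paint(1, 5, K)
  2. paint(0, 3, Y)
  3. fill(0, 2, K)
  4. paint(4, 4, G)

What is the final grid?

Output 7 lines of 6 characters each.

Answer: KKKYRR
KKKRRK
KKKRRR
RRRRRR
RRRRGR
RRRRRR
RRRRRR

Derivation:
After op 1 paint(1,5,K):
BBBRRR
BBBRRK
BBBRRR
RRRRRR
RRRRRR
RRRRRR
RRRRRR
After op 2 paint(0,3,Y):
BBBYRR
BBBRRK
BBBRRR
RRRRRR
RRRRRR
RRRRRR
RRRRRR
After op 3 fill(0,2,K) [9 cells changed]:
KKKYRR
KKKRRK
KKKRRR
RRRRRR
RRRRRR
RRRRRR
RRRRRR
After op 4 paint(4,4,G):
KKKYRR
KKKRRK
KKKRRR
RRRRRR
RRRRGR
RRRRRR
RRRRRR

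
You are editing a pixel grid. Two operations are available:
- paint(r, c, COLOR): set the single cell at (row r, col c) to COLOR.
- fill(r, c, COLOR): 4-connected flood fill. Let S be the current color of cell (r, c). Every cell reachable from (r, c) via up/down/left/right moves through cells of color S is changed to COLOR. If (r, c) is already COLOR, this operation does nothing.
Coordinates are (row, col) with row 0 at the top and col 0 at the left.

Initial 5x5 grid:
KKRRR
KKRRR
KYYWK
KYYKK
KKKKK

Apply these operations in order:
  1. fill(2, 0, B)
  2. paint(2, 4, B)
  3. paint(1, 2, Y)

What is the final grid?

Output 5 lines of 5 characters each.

After op 1 fill(2,0,B) [14 cells changed]:
BBRRR
BBRRR
BYYWB
BYYBB
BBBBB
After op 2 paint(2,4,B):
BBRRR
BBRRR
BYYWB
BYYBB
BBBBB
After op 3 paint(1,2,Y):
BBRRR
BBYRR
BYYWB
BYYBB
BBBBB

Answer: BBRRR
BBYRR
BYYWB
BYYBB
BBBBB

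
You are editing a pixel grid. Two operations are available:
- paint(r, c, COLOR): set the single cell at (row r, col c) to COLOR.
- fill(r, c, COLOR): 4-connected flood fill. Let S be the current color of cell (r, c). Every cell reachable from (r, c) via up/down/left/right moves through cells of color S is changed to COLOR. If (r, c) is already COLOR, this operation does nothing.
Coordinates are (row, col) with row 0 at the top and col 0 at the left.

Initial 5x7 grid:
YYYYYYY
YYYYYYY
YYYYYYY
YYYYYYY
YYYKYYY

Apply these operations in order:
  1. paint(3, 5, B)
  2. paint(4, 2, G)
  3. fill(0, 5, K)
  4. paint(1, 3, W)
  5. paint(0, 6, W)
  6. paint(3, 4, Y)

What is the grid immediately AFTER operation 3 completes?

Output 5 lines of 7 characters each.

Answer: KKKKKKK
KKKKKKK
KKKKKKK
KKKKKBK
KKGKKKK

Derivation:
After op 1 paint(3,5,B):
YYYYYYY
YYYYYYY
YYYYYYY
YYYYYBY
YYYKYYY
After op 2 paint(4,2,G):
YYYYYYY
YYYYYYY
YYYYYYY
YYYYYBY
YYGKYYY
After op 3 fill(0,5,K) [32 cells changed]:
KKKKKKK
KKKKKKK
KKKKKKK
KKKKKBK
KKGKKKK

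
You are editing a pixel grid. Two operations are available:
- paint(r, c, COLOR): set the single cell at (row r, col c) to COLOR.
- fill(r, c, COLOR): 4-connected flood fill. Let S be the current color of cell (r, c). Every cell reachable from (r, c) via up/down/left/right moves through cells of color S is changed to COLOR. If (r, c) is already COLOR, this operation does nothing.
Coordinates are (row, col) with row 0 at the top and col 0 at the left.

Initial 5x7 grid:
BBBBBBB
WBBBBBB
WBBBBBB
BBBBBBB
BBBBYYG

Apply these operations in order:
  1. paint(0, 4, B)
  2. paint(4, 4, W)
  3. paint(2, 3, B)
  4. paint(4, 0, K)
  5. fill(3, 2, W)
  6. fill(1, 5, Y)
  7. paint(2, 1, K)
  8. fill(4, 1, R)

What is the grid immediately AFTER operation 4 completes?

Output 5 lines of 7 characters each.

After op 1 paint(0,4,B):
BBBBBBB
WBBBBBB
WBBBBBB
BBBBBBB
BBBBYYG
After op 2 paint(4,4,W):
BBBBBBB
WBBBBBB
WBBBBBB
BBBBBBB
BBBBWYG
After op 3 paint(2,3,B):
BBBBBBB
WBBBBBB
WBBBBBB
BBBBBBB
BBBBWYG
After op 4 paint(4,0,K):
BBBBBBB
WBBBBBB
WBBBBBB
BBBBBBB
KBBBWYG

Answer: BBBBBBB
WBBBBBB
WBBBBBB
BBBBBBB
KBBBWYG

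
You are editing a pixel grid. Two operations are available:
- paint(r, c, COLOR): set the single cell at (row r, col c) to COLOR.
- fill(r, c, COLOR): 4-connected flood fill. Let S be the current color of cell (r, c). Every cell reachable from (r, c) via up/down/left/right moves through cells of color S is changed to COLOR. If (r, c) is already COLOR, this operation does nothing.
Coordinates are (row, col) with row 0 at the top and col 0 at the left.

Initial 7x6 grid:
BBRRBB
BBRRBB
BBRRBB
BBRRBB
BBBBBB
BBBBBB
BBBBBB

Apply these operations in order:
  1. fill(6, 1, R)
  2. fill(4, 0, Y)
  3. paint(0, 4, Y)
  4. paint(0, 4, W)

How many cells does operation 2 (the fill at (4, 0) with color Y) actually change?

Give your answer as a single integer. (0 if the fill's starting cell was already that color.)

After op 1 fill(6,1,R) [34 cells changed]:
RRRRRR
RRRRRR
RRRRRR
RRRRRR
RRRRRR
RRRRRR
RRRRRR
After op 2 fill(4,0,Y) [42 cells changed]:
YYYYYY
YYYYYY
YYYYYY
YYYYYY
YYYYYY
YYYYYY
YYYYYY

Answer: 42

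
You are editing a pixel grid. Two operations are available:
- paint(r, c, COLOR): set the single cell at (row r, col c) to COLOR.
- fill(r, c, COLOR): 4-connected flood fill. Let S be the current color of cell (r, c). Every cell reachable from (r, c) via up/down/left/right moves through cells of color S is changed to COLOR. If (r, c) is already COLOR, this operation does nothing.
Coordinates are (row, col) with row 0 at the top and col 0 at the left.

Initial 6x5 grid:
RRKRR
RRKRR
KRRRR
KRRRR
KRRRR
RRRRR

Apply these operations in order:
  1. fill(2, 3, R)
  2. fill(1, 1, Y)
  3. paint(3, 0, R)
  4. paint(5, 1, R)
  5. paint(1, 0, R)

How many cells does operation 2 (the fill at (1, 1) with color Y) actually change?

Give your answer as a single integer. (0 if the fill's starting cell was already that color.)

Answer: 25

Derivation:
After op 1 fill(2,3,R) [0 cells changed]:
RRKRR
RRKRR
KRRRR
KRRRR
KRRRR
RRRRR
After op 2 fill(1,1,Y) [25 cells changed]:
YYKYY
YYKYY
KYYYY
KYYYY
KYYYY
YYYYY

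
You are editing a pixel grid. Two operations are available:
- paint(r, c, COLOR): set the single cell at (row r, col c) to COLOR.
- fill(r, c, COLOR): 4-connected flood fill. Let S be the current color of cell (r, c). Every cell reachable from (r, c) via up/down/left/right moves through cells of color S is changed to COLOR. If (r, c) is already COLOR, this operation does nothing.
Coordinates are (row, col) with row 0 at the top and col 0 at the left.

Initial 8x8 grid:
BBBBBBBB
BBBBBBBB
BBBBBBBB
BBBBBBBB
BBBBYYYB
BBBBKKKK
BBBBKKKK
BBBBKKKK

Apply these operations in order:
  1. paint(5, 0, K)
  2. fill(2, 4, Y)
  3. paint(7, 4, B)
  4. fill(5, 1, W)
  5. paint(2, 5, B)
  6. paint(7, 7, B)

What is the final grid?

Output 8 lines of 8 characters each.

After op 1 paint(5,0,K):
BBBBBBBB
BBBBBBBB
BBBBBBBB
BBBBBBBB
BBBBYYYB
KBBBKKKK
BBBBKKKK
BBBBKKKK
After op 2 fill(2,4,Y) [48 cells changed]:
YYYYYYYY
YYYYYYYY
YYYYYYYY
YYYYYYYY
YYYYYYYY
KYYYKKKK
YYYYKKKK
YYYYKKKK
After op 3 paint(7,4,B):
YYYYYYYY
YYYYYYYY
YYYYYYYY
YYYYYYYY
YYYYYYYY
KYYYKKKK
YYYYKKKK
YYYYBKKK
After op 4 fill(5,1,W) [51 cells changed]:
WWWWWWWW
WWWWWWWW
WWWWWWWW
WWWWWWWW
WWWWWWWW
KWWWKKKK
WWWWKKKK
WWWWBKKK
After op 5 paint(2,5,B):
WWWWWWWW
WWWWWWWW
WWWWWBWW
WWWWWWWW
WWWWWWWW
KWWWKKKK
WWWWKKKK
WWWWBKKK
After op 6 paint(7,7,B):
WWWWWWWW
WWWWWWWW
WWWWWBWW
WWWWWWWW
WWWWWWWW
KWWWKKKK
WWWWKKKK
WWWWBKKB

Answer: WWWWWWWW
WWWWWWWW
WWWWWBWW
WWWWWWWW
WWWWWWWW
KWWWKKKK
WWWWKKKK
WWWWBKKB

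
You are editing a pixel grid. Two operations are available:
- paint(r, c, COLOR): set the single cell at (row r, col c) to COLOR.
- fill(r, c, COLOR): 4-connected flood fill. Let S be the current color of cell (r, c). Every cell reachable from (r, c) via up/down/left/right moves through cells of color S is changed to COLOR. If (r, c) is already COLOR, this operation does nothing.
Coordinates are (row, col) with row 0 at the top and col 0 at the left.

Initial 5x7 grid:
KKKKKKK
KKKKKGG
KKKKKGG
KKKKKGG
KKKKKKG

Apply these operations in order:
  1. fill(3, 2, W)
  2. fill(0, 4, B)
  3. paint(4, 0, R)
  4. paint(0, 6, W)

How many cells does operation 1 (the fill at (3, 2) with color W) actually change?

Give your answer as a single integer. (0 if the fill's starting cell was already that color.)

After op 1 fill(3,2,W) [28 cells changed]:
WWWWWWW
WWWWWGG
WWWWWGG
WWWWWGG
WWWWWWG

Answer: 28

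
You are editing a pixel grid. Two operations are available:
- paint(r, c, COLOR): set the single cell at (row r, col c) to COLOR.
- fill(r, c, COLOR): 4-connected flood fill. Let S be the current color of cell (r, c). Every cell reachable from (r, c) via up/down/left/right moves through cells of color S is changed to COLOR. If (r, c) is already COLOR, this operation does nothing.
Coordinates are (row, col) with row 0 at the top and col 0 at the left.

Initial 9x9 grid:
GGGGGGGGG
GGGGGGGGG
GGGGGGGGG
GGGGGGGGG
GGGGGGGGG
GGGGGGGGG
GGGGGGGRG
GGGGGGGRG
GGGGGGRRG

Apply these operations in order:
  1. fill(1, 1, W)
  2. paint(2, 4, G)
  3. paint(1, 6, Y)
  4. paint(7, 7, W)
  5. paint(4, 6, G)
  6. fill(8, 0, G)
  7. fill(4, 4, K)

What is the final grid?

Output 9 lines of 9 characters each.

Answer: KKKKKKKKK
KKKKKKYKK
KKKKKKKKK
KKKKKKKKK
KKKKKKKKK
KKKKKKKKK
KKKKKKKRK
KKKKKKKKK
KKKKKKRRK

Derivation:
After op 1 fill(1,1,W) [77 cells changed]:
WWWWWWWWW
WWWWWWWWW
WWWWWWWWW
WWWWWWWWW
WWWWWWWWW
WWWWWWWWW
WWWWWWWRW
WWWWWWWRW
WWWWWWRRW
After op 2 paint(2,4,G):
WWWWWWWWW
WWWWWWWWW
WWWWGWWWW
WWWWWWWWW
WWWWWWWWW
WWWWWWWWW
WWWWWWWRW
WWWWWWWRW
WWWWWWRRW
After op 3 paint(1,6,Y):
WWWWWWWWW
WWWWWWYWW
WWWWGWWWW
WWWWWWWWW
WWWWWWWWW
WWWWWWWWW
WWWWWWWRW
WWWWWWWRW
WWWWWWRRW
After op 4 paint(7,7,W):
WWWWWWWWW
WWWWWWYWW
WWWWGWWWW
WWWWWWWWW
WWWWWWWWW
WWWWWWWWW
WWWWWWWRW
WWWWWWWWW
WWWWWWRRW
After op 5 paint(4,6,G):
WWWWWWWWW
WWWWWWYWW
WWWWGWWWW
WWWWWWWWW
WWWWWWGWW
WWWWWWWWW
WWWWWWWRW
WWWWWWWWW
WWWWWWRRW
After op 6 fill(8,0,G) [75 cells changed]:
GGGGGGGGG
GGGGGGYGG
GGGGGGGGG
GGGGGGGGG
GGGGGGGGG
GGGGGGGGG
GGGGGGGRG
GGGGGGGGG
GGGGGGRRG
After op 7 fill(4,4,K) [77 cells changed]:
KKKKKKKKK
KKKKKKYKK
KKKKKKKKK
KKKKKKKKK
KKKKKKKKK
KKKKKKKKK
KKKKKKKRK
KKKKKKKKK
KKKKKKRRK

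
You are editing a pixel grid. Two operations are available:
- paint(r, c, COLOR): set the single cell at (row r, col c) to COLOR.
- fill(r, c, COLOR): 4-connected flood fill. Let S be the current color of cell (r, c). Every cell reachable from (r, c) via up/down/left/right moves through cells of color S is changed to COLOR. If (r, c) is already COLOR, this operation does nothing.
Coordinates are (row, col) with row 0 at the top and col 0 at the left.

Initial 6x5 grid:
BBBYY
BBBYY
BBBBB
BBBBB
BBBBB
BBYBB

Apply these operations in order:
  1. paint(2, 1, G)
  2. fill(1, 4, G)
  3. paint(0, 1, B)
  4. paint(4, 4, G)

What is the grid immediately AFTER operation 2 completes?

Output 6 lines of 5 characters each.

Answer: BBBGG
BBBGG
BGBBB
BBBBB
BBBBB
BBYBB

Derivation:
After op 1 paint(2,1,G):
BBBYY
BBBYY
BGBBB
BBBBB
BBBBB
BBYBB
After op 2 fill(1,4,G) [4 cells changed]:
BBBGG
BBBGG
BGBBB
BBBBB
BBBBB
BBYBB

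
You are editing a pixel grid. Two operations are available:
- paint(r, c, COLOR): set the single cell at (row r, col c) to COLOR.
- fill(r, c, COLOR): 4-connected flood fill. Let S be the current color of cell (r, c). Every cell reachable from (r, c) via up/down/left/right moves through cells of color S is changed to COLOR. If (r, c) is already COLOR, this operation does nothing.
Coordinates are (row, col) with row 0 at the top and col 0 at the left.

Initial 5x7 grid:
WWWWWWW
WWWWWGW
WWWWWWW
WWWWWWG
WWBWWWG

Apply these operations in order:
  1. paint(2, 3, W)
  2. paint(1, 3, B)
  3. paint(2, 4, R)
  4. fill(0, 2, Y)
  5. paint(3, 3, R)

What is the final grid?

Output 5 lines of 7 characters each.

Answer: YYYYYYY
YYYBYGY
YYYYRYY
YYYRYYG
YYBYYYG

Derivation:
After op 1 paint(2,3,W):
WWWWWWW
WWWWWGW
WWWWWWW
WWWWWWG
WWBWWWG
After op 2 paint(1,3,B):
WWWWWWW
WWWBWGW
WWWWWWW
WWWWWWG
WWBWWWG
After op 3 paint(2,4,R):
WWWWWWW
WWWBWGW
WWWWRWW
WWWWWWG
WWBWWWG
After op 4 fill(0,2,Y) [29 cells changed]:
YYYYYYY
YYYBYGY
YYYYRYY
YYYYYYG
YYBYYYG
After op 5 paint(3,3,R):
YYYYYYY
YYYBYGY
YYYYRYY
YYYRYYG
YYBYYYG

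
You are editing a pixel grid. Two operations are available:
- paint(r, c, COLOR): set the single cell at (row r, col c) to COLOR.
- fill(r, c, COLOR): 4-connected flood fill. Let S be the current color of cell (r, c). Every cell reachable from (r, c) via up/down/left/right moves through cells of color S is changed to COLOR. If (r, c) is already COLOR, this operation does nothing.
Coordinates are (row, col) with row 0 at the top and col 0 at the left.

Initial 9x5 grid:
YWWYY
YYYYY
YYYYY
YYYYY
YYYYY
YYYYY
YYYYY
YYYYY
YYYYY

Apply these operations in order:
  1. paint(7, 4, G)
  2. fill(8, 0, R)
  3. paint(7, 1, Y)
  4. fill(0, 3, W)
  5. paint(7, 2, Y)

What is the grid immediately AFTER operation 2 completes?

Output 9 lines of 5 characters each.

After op 1 paint(7,4,G):
YWWYY
YYYYY
YYYYY
YYYYY
YYYYY
YYYYY
YYYYY
YYYYG
YYYYY
After op 2 fill(8,0,R) [42 cells changed]:
RWWRR
RRRRR
RRRRR
RRRRR
RRRRR
RRRRR
RRRRR
RRRRG
RRRRR

Answer: RWWRR
RRRRR
RRRRR
RRRRR
RRRRR
RRRRR
RRRRR
RRRRG
RRRRR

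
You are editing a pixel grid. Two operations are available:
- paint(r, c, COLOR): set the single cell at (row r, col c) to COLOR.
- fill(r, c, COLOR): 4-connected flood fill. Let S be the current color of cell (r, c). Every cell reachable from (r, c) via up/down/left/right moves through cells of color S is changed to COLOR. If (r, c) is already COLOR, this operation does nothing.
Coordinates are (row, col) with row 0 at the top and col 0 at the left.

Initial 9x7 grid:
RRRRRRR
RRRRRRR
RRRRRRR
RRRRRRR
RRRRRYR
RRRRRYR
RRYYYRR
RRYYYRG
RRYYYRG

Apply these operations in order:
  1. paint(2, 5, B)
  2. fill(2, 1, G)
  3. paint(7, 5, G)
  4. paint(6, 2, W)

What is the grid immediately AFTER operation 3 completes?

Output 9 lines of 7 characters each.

After op 1 paint(2,5,B):
RRRRRRR
RRRRRRR
RRRRRBR
RRRRRRR
RRRRRYR
RRRRRYR
RRYYYRR
RRYYYRG
RRYYYRG
After op 2 fill(2,1,G) [49 cells changed]:
GGGGGGG
GGGGGGG
GGGGGBG
GGGGGGG
GGGGGYG
GGGGGYG
GGYYYGG
GGYYYGG
GGYYYGG
After op 3 paint(7,5,G):
GGGGGGG
GGGGGGG
GGGGGBG
GGGGGGG
GGGGGYG
GGGGGYG
GGYYYGG
GGYYYGG
GGYYYGG

Answer: GGGGGGG
GGGGGGG
GGGGGBG
GGGGGGG
GGGGGYG
GGGGGYG
GGYYYGG
GGYYYGG
GGYYYGG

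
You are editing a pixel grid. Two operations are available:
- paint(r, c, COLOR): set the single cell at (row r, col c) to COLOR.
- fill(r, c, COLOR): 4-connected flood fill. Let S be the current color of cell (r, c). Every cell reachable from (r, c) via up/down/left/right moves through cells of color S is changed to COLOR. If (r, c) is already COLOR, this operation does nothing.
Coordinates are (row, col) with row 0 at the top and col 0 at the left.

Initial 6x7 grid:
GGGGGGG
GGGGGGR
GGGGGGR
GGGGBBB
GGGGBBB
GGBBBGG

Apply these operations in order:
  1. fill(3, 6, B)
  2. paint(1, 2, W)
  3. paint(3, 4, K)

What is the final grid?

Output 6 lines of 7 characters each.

After op 1 fill(3,6,B) [0 cells changed]:
GGGGGGG
GGGGGGR
GGGGGGR
GGGGBBB
GGGGBBB
GGBBBGG
After op 2 paint(1,2,W):
GGGGGGG
GGWGGGR
GGGGGGR
GGGGBBB
GGGGBBB
GGBBBGG
After op 3 paint(3,4,K):
GGGGGGG
GGWGGGR
GGGGGGR
GGGGKBB
GGGGBBB
GGBBBGG

Answer: GGGGGGG
GGWGGGR
GGGGGGR
GGGGKBB
GGGGBBB
GGBBBGG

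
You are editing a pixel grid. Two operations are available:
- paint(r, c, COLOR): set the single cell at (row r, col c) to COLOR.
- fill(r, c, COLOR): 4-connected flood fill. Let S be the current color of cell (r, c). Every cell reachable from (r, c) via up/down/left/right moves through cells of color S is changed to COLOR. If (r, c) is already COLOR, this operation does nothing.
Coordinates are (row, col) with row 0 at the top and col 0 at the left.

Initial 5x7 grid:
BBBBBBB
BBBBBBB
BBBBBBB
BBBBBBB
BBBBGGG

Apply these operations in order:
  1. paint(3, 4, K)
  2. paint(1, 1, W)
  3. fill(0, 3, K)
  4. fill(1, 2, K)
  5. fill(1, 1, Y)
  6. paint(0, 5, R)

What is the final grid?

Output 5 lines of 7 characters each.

After op 1 paint(3,4,K):
BBBBBBB
BBBBBBB
BBBBBBB
BBBBKBB
BBBBGGG
After op 2 paint(1,1,W):
BBBBBBB
BWBBBBB
BBBBBBB
BBBBKBB
BBBBGGG
After op 3 fill(0,3,K) [30 cells changed]:
KKKKKKK
KWKKKKK
KKKKKKK
KKKKKKK
KKKKGGG
After op 4 fill(1,2,K) [0 cells changed]:
KKKKKKK
KWKKKKK
KKKKKKK
KKKKKKK
KKKKGGG
After op 5 fill(1,1,Y) [1 cells changed]:
KKKKKKK
KYKKKKK
KKKKKKK
KKKKKKK
KKKKGGG
After op 6 paint(0,5,R):
KKKKKRK
KYKKKKK
KKKKKKK
KKKKKKK
KKKKGGG

Answer: KKKKKRK
KYKKKKK
KKKKKKK
KKKKKKK
KKKKGGG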